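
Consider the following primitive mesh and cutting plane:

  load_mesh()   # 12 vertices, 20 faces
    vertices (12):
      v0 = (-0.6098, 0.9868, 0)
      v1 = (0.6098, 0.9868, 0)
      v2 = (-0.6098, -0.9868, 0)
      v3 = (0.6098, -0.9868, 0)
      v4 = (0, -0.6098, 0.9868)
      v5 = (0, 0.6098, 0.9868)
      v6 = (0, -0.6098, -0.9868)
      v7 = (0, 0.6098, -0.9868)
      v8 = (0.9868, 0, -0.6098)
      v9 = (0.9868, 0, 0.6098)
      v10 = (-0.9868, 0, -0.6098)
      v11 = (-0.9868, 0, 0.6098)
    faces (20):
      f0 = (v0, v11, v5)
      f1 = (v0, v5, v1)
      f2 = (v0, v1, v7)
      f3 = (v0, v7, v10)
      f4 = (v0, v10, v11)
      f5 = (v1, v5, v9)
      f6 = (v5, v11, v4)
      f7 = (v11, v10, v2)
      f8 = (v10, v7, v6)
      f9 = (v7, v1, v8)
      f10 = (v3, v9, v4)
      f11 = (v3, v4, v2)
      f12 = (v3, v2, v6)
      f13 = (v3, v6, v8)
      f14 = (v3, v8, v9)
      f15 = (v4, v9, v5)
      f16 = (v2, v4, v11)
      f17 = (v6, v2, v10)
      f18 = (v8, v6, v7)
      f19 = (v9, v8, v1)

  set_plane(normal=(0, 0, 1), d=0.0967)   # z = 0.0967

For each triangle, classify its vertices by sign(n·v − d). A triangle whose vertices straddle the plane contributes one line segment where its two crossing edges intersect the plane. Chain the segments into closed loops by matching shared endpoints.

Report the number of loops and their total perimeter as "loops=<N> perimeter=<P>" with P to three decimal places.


Straddling triangles (10 of 20):
  (v0,v11,v5) [-++] → (-0.669583, 0.830317, 0.0967)–(-0.550044, 0.949856, 0.0967)  len=0.1691
  (v0,v5,v1) [-+-] → (-0.550044, 0.949856, 0.0967)–(0.550044, 0.949856, 0.0967)  len=1.1001
  (v0,v10,v11) [--+] → (-0.9868, 0, 0.0967)–(-0.669583, 0.830317, 0.0967)  len=0.8888
  (v1,v5,v9) [-++] → (0.550044, 0.949856, 0.0967)–(0.669583, 0.830317, 0.0967)  len=0.1691
  (v11,v10,v2) [+--] → (-0.9868, 0, 0.0967)–(-0.669583, -0.830317, 0.0967)  len=0.8888
  (v3,v9,v4) [-++] → (0.669583, -0.830317, 0.0967)–(0.550044, -0.949856, 0.0967)  len=0.1691
  (v3,v4,v2) [-+-] → (0.550044, -0.949856, 0.0967)–(-0.550044, -0.949856, 0.0967)  len=1.1001
  (v3,v8,v9) [--+] → (0.9868, 0, 0.0967)–(0.669583, -0.830317, 0.0967)  len=0.8888
  (v2,v4,v11) [-++] → (-0.550044, -0.949856, 0.0967)–(-0.669583, -0.830317, 0.0967)  len=0.1691
  (v9,v8,v1) [+--] → (0.9868, 0, 0.0967)–(0.669583, 0.830317, 0.0967)  len=0.8888

Chained into 1 loop(s):
  loop 1: 10 segments, perimeter = 6.4318
Total perimeter = 6.432

loops=1 perimeter=6.432


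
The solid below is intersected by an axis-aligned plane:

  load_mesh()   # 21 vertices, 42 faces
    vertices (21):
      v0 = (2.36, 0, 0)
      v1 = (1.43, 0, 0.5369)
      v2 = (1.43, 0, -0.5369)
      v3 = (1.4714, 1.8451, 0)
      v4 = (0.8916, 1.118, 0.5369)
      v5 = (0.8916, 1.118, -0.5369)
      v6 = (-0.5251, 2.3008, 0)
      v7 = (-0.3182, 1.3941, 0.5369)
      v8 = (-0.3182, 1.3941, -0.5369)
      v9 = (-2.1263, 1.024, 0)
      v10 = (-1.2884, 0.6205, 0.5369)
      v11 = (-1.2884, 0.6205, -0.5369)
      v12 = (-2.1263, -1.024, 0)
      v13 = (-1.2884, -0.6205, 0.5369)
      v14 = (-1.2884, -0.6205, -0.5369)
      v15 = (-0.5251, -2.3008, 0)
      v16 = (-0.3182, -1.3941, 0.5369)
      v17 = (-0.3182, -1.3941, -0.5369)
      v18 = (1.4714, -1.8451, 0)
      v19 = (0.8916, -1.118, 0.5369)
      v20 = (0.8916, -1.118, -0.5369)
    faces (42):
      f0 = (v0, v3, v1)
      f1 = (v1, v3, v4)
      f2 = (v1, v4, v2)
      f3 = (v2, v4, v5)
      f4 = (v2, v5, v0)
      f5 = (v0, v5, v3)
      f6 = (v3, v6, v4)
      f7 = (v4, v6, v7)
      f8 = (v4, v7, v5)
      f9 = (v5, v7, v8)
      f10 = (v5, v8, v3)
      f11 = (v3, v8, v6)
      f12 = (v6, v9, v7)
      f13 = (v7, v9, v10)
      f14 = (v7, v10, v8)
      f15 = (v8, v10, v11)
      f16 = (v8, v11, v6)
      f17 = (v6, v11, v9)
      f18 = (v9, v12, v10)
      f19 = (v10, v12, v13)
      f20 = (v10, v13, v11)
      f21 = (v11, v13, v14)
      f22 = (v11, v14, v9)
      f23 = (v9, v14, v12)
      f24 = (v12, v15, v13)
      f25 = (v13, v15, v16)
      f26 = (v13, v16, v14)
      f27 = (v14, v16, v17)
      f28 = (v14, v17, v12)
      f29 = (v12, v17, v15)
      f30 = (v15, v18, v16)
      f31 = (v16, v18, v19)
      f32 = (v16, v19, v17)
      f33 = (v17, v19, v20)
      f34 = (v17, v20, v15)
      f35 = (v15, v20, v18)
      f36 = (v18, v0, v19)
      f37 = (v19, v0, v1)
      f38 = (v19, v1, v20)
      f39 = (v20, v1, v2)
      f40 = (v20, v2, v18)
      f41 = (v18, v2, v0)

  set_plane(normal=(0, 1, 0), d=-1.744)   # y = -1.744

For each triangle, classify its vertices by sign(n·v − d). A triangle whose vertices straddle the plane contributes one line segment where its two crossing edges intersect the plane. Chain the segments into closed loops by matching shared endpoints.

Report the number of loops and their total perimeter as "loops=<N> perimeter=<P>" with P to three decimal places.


Straddling triangles (10 of 42):
  (v12,v15,v13) [+-+] → (-1.22337, -1.744, 0)–(-0.778034, -1.744, 0.177912)  len=0.4796
  (v13,v15,v16) [+-+] → (-0.778034, -1.744, 0.177912)–(-0.398044, -1.744, 0.329708)  len=0.4092
  (v12,v17,v15) [++-] → (-0.398044, -1.744, -0.329708)–(-1.22337, -1.744, 0)  len=0.8887
  (v15,v18,v16) [--+] → (1.07023, -1.744, 0.120356)–(-0.398044, -1.744, 0.329708)  len=1.4831
  (v16,v18,v19) [+-+] → (1.07023, -1.744, 0.120356)–(1.39078, -1.744, 0.0746535)  len=0.3238
  (v17,v20,v15) [++-] → (0.141808, -1.744, -0.252744)–(-0.398044, -1.744, -0.329708)  len=0.5453
  (v15,v20,v18) [-+-] → (0.141808, -1.744, -0.252744)–(1.39078, -1.744, -0.0746535)  len=1.2616
  (v18,v0,v19) [-++] → (1.52009, -1.744, 0)–(1.39078, -1.744, 0.0746535)  len=0.1493
  (v20,v2,v18) [++-] → (1.46913, -1.744, -0.0294188)–(1.39078, -1.744, -0.0746535)  len=0.0905
  (v18,v2,v0) [-++] → (1.46913, -1.744, -0.0294188)–(1.52009, -1.744, 0)  len=0.0588

Chained into 1 loop(s):
  loop 1: 10 segments, perimeter = 5.6899
Total perimeter = 5.690

loops=1 perimeter=5.690


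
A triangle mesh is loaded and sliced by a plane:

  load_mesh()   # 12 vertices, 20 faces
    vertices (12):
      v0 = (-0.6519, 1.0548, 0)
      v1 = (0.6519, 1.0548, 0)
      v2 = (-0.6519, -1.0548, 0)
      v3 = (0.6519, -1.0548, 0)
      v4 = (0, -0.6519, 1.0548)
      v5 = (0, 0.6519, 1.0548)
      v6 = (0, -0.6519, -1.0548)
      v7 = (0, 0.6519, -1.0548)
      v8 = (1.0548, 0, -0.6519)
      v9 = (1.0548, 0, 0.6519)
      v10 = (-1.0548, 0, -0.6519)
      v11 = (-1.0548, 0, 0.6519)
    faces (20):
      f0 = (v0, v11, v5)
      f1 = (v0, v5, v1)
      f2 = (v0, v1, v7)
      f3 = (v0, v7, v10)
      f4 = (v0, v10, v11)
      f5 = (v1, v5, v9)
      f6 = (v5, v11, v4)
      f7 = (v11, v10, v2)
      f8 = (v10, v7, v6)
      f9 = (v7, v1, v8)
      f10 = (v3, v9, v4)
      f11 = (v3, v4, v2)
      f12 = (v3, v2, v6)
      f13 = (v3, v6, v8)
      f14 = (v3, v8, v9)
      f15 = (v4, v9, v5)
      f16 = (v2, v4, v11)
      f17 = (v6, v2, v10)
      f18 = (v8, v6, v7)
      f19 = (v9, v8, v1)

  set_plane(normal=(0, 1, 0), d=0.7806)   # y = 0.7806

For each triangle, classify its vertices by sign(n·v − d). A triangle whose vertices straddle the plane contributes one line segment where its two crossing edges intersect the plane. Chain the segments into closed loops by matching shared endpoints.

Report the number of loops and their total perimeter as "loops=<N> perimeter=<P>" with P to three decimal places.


loops=1 perimeter=4.613

Straddling triangles (8 of 20):
  (v0,v11,v5) [+--] → (-0.756636, 0.7806, 0.169464)–(-0.208239, 0.7806, 0.717861)  len=0.7755
  (v0,v5,v1) [+-+] → (-0.208239, 0.7806, 0.717861)–(0.208239, 0.7806, 0.717861)  len=0.4165
  (v0,v1,v7) [++-] → (0.208239, 0.7806, -0.717861)–(-0.208239, 0.7806, -0.717861)  len=0.4165
  (v0,v7,v10) [+--] → (-0.208239, 0.7806, -0.717861)–(-0.756636, 0.7806, -0.169464)  len=0.7755
  (v0,v10,v11) [+--] → (-0.756636, 0.7806, -0.169464)–(-0.756636, 0.7806, 0.169464)  len=0.3389
  (v1,v5,v9) [+--] → (0.208239, 0.7806, 0.717861)–(0.756636, 0.7806, 0.169464)  len=0.7755
  (v7,v1,v8) [-+-] → (0.208239, 0.7806, -0.717861)–(0.756636, 0.7806, -0.169464)  len=0.7755
  (v9,v8,v1) [--+] → (0.756636, 0.7806, -0.169464)–(0.756636, 0.7806, 0.169464)  len=0.3389

Chained into 1 loop(s):
  loop 1: 8 segments, perimeter = 4.6130
Total perimeter = 4.613


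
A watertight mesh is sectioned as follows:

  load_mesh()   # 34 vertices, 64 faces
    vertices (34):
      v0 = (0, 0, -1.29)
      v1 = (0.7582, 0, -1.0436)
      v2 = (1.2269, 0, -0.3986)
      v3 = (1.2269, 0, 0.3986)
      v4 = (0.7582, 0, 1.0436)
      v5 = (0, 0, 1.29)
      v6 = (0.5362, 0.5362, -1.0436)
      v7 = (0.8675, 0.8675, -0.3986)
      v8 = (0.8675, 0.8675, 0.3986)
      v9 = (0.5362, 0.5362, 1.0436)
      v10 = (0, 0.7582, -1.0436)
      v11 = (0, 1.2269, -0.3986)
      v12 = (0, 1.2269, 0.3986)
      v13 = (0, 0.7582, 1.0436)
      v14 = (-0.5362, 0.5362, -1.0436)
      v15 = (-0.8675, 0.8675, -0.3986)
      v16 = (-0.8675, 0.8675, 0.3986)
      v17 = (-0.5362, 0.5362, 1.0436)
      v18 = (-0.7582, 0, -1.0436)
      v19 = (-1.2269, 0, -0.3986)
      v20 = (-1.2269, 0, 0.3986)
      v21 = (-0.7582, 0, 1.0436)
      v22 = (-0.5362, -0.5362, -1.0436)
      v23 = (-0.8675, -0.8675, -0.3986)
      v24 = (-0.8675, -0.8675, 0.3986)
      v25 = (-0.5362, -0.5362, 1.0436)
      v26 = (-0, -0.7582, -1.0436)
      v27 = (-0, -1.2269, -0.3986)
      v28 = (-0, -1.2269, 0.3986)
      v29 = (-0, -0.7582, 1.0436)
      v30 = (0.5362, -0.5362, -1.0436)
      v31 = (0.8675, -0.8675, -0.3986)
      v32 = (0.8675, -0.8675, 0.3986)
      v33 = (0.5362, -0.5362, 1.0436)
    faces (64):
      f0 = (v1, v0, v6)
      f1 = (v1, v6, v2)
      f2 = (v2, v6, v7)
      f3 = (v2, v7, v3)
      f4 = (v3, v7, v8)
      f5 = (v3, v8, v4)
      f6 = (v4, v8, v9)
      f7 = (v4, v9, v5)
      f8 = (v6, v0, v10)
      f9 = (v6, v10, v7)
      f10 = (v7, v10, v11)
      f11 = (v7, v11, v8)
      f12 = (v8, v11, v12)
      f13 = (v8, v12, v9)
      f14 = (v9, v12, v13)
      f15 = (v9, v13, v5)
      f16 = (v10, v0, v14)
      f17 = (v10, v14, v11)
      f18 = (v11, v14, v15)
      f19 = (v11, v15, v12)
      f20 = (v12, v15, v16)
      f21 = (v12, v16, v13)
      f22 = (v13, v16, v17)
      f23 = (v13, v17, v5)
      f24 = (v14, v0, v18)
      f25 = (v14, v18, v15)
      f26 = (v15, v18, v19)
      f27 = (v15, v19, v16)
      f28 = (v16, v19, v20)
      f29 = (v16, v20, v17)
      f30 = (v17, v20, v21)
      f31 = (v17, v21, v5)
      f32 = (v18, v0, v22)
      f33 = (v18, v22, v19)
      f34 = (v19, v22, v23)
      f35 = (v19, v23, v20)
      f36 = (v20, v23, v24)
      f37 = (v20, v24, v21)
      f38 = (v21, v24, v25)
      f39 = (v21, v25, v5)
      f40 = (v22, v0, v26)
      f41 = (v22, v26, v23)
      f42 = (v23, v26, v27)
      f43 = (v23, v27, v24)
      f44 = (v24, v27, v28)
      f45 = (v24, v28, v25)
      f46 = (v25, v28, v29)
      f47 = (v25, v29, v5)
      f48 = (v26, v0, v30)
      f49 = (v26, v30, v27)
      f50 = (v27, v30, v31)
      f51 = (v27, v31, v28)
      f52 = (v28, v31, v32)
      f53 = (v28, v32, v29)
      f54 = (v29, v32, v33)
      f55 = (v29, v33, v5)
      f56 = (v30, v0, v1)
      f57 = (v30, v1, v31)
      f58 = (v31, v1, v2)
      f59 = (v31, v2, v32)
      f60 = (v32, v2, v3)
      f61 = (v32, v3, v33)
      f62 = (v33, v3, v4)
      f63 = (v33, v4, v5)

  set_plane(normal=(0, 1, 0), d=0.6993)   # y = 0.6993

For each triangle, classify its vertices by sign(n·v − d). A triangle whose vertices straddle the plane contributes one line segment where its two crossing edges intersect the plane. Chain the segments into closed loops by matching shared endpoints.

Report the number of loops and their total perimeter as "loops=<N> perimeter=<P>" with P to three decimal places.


Straddling triangles (20 of 64):
  (v2,v6,v7) [--+] → (0.6993, 0.6993, -0.726065)–(0.937184, 0.6993, -0.3986)  len=0.4047
  (v2,v7,v3) [-+-] → (0.937184, 0.6993, -0.3986)–(0.937184, 0.6993, -0.244031)  len=0.1546
  (v3,v7,v8) [-++] → (0.937184, 0.6993, -0.244031)–(0.937184, 0.6993, 0.3986)  len=0.6426
  (v3,v8,v4) [-+-] → (0.937184, 0.6993, 0.3986)–(0.846308, 0.6993, 0.523659)  len=0.1546
  (v4,v8,v9) [-+-] → (0.846308, 0.6993, 0.523659)–(0.6993, 0.6993, 0.726065)  len=0.2502
  (v6,v0,v10) [--+] → (0, 0.6993, -1.06274)–(0.142262, 0.6993, -1.0436)  len=0.1435
  (v6,v10,v7) [-++] → (0.142262, 0.6993, -1.0436)–(0.6993, 0.6993, -0.726065)  len=0.6412
  (v8,v12,v9) [++-] → (0.409583, 0.6993, 0.891291)–(0.6993, 0.6993, 0.726065)  len=0.3335
  (v9,v12,v13) [-++] → (0.409583, 0.6993, 0.891291)–(0.142262, 0.6993, 1.0436)  len=0.3077
  (v9,v13,v5) [-+-] → (0.142262, 0.6993, 1.0436)–(0, 0.6993, 1.06274)  len=0.1435
  (v10,v0,v14) [+--] → (0, 0.6993, -1.06274)–(-0.142262, 0.6993, -1.0436)  len=0.1435
  (v10,v14,v11) [+-+] → (-0.142262, 0.6993, -1.0436)–(-0.409583, 0.6993, -0.891291)  len=0.3077
  (v11,v14,v15) [+-+] → (-0.409583, 0.6993, -0.891291)–(-0.6993, 0.6993, -0.726065)  len=0.3335
  (v13,v16,v17) [++-] → (-0.6993, 0.6993, 0.726065)–(-0.142262, 0.6993, 1.0436)  len=0.6412
  (v13,v17,v5) [+--] → (-0.142262, 0.6993, 1.0436)–(0, 0.6993, 1.06274)  len=0.1435
  (v14,v18,v15) [--+] → (-0.846308, 0.6993, -0.523659)–(-0.6993, 0.6993, -0.726065)  len=0.2502
  (v15,v18,v19) [+--] → (-0.846308, 0.6993, -0.523659)–(-0.937184, 0.6993, -0.3986)  len=0.1546
  (v15,v19,v16) [+-+] → (-0.937184, 0.6993, -0.3986)–(-0.937184, 0.6993, 0.244031)  len=0.6426
  (v16,v19,v20) [+--] → (-0.937184, 0.6993, 0.244031)–(-0.937184, 0.6993, 0.3986)  len=0.1546
  (v16,v20,v17) [+--] → (-0.937184, 0.6993, 0.3986)–(-0.6993, 0.6993, 0.726065)  len=0.4047

Chained into 1 loop(s):
  loop 1: 20 segments, perimeter = 6.3523
Total perimeter = 6.352

loops=1 perimeter=6.352


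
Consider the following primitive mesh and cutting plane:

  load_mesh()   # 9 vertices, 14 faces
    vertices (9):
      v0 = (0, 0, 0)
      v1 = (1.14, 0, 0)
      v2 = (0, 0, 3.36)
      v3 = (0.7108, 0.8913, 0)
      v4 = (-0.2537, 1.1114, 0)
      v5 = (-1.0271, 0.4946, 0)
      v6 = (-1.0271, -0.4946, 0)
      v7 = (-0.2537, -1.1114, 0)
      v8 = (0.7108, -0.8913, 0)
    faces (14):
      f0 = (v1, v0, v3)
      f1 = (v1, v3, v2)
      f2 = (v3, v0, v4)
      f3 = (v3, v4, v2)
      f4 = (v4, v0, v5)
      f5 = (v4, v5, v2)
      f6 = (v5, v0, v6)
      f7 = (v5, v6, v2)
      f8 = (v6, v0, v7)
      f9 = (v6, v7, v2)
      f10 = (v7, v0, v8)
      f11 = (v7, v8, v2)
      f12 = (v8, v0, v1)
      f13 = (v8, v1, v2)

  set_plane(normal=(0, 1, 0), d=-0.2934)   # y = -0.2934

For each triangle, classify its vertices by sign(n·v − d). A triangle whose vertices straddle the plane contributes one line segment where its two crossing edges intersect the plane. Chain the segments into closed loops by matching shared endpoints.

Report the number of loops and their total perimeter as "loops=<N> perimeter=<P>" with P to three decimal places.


Straddling triangles (8 of 14):
  (v5,v0,v6) [++-] → (-0.609283, -0.2934, 0)–(-1.0271, -0.2934, 0)  len=0.4178
  (v5,v6,v2) [+-+] → (-1.0271, -0.2934, 0)–(-0.609283, -0.2934, 1.36683)  len=1.4293
  (v6,v0,v7) [-+-] → (-0.609283, -0.2934, 0)–(-0.0669746, -0.2934, 0)  len=0.5423
  (v6,v7,v2) [--+] → (-0.0669746, -0.2934, 2.47299)–(-0.609283, -0.2934, 1.36683)  len=1.2319
  (v7,v0,v8) [-+-] → (-0.0669746, -0.2934, 0)–(0.233983, -0.2934, 0)  len=0.3010
  (v7,v8,v2) [--+] → (0.233983, -0.2934, 2.25395)–(-0.0669746, -0.2934, 2.47299)  len=0.3722
  (v8,v0,v1) [-++] → (0.233983, -0.2934, 0)–(0.998715, -0.2934, 0)  len=0.7647
  (v8,v1,v2) [-++] → (0.998715, -0.2934, 0)–(0.233983, -0.2934, 2.25395)  len=2.3801

Chained into 1 loop(s):
  loop 1: 8 segments, perimeter = 7.4394
Total perimeter = 7.439

loops=1 perimeter=7.439


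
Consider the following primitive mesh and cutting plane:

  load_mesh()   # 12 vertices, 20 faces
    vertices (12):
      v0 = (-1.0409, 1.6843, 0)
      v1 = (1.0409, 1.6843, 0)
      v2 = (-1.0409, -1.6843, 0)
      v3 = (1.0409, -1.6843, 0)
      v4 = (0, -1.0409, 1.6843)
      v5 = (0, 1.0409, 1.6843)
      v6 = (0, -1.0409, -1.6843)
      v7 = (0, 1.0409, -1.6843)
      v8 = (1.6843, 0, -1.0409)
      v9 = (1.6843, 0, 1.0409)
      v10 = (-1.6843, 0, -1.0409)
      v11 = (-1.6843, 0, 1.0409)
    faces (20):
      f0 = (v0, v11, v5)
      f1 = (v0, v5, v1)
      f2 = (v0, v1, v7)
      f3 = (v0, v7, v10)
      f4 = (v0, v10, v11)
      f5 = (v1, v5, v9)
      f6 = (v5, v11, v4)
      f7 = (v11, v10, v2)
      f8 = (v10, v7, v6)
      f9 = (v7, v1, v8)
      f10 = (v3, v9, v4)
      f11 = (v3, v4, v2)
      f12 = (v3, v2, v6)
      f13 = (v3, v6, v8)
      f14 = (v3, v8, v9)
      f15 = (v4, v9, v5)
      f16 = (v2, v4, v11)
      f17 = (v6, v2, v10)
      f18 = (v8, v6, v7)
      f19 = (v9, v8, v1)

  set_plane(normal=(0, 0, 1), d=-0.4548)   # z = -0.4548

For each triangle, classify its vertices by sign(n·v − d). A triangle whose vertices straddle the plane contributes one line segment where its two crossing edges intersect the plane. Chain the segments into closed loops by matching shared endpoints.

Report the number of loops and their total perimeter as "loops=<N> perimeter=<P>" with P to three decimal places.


loops=1 perimeter=10.280

Straddling triangles (10 of 20):
  (v0,v1,v7) [++-] → (0.759833, 1.51057, -0.4548)–(-0.759833, 1.51057, -0.4548)  len=1.5197
  (v0,v7,v10) [+--] → (-0.759833, 1.51057, -0.4548)–(-1.32202, 0.94838, -0.4548)  len=0.7951
  (v0,v10,v11) [+-+] → (-1.32202, 0.94838, -0.4548)–(-1.6843, 0, -0.4548)  len=1.0152
  (v11,v10,v2) [+-+] → (-1.6843, 0, -0.4548)–(-1.32202, -0.94838, -0.4548)  len=1.0152
  (v7,v1,v8) [-+-] → (0.759833, 1.51057, -0.4548)–(1.32202, 0.94838, -0.4548)  len=0.7951
  (v3,v2,v6) [++-] → (-0.759833, -1.51057, -0.4548)–(0.759833, -1.51057, -0.4548)  len=1.5197
  (v3,v6,v8) [+--] → (0.759833, -1.51057, -0.4548)–(1.32202, -0.94838, -0.4548)  len=0.7951
  (v3,v8,v9) [+-+] → (1.32202, -0.94838, -0.4548)–(1.6843, 0, -0.4548)  len=1.0152
  (v6,v2,v10) [-+-] → (-0.759833, -1.51057, -0.4548)–(-1.32202, -0.94838, -0.4548)  len=0.7951
  (v9,v8,v1) [+-+] → (1.6843, 0, -0.4548)–(1.32202, 0.94838, -0.4548)  len=1.0152

Chained into 1 loop(s):
  loop 1: 10 segments, perimeter = 10.2804
Total perimeter = 10.280


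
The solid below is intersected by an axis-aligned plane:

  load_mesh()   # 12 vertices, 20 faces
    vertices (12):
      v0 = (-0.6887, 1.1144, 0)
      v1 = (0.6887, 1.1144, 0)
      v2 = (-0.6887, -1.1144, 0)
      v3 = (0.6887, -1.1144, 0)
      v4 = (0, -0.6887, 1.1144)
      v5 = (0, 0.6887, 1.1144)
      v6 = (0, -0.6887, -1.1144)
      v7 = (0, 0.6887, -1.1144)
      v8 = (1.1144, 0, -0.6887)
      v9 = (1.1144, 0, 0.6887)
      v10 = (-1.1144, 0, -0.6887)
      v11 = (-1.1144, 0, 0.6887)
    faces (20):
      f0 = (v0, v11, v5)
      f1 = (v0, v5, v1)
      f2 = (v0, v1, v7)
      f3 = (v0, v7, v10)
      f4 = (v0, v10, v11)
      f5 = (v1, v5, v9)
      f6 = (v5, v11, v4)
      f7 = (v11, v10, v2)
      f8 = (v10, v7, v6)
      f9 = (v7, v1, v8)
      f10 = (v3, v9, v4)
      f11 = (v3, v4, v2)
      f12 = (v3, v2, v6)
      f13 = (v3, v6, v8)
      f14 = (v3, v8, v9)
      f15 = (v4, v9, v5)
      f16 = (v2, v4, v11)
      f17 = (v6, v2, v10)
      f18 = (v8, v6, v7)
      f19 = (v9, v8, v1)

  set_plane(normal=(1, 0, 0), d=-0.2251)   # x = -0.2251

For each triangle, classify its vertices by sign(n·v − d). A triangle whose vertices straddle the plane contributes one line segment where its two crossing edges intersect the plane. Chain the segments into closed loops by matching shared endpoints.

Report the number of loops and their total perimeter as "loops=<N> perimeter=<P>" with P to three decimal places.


Straddling triangles (10 of 20):
  (v0,v11,v5) [--+] → (-0.2251, 0.549588, 1.02841)–(-0.2251, 0.827839, 0.750161)  len=0.3935
  (v0,v5,v1) [-++] → (-0.2251, 0.827839, 0.750161)–(-0.2251, 1.1144, 0)  len=0.8030
  (v0,v1,v7) [-++] → (-0.2251, 1.1144, 0)–(-0.2251, 0.827839, -0.750161)  len=0.8030
  (v0,v7,v10) [-+-] → (-0.2251, 0.827839, -0.750161)–(-0.2251, 0.549588, -1.02841)  len=0.3935
  (v5,v11,v4) [+-+] → (-0.2251, 0.549588, 1.02841)–(-0.2251, -0.549588, 1.02841)  len=1.0992
  (v10,v7,v6) [-++] → (-0.2251, 0.549588, -1.02841)–(-0.2251, -0.549588, -1.02841)  len=1.0992
  (v3,v4,v2) [++-] → (-0.2251, -0.827839, 0.750161)–(-0.2251, -1.1144, 0)  len=0.8030
  (v3,v2,v6) [+-+] → (-0.2251, -1.1144, 0)–(-0.2251, -0.827839, -0.750161)  len=0.8030
  (v2,v4,v11) [-+-] → (-0.2251, -0.827839, 0.750161)–(-0.2251, -0.549588, 1.02841)  len=0.3935
  (v6,v2,v10) [+--] → (-0.2251, -0.827839, -0.750161)–(-0.2251, -0.549588, -1.02841)  len=0.3935

Chained into 1 loop(s):
  loop 1: 10 segments, perimeter = 6.9845
Total perimeter = 6.985

loops=1 perimeter=6.985


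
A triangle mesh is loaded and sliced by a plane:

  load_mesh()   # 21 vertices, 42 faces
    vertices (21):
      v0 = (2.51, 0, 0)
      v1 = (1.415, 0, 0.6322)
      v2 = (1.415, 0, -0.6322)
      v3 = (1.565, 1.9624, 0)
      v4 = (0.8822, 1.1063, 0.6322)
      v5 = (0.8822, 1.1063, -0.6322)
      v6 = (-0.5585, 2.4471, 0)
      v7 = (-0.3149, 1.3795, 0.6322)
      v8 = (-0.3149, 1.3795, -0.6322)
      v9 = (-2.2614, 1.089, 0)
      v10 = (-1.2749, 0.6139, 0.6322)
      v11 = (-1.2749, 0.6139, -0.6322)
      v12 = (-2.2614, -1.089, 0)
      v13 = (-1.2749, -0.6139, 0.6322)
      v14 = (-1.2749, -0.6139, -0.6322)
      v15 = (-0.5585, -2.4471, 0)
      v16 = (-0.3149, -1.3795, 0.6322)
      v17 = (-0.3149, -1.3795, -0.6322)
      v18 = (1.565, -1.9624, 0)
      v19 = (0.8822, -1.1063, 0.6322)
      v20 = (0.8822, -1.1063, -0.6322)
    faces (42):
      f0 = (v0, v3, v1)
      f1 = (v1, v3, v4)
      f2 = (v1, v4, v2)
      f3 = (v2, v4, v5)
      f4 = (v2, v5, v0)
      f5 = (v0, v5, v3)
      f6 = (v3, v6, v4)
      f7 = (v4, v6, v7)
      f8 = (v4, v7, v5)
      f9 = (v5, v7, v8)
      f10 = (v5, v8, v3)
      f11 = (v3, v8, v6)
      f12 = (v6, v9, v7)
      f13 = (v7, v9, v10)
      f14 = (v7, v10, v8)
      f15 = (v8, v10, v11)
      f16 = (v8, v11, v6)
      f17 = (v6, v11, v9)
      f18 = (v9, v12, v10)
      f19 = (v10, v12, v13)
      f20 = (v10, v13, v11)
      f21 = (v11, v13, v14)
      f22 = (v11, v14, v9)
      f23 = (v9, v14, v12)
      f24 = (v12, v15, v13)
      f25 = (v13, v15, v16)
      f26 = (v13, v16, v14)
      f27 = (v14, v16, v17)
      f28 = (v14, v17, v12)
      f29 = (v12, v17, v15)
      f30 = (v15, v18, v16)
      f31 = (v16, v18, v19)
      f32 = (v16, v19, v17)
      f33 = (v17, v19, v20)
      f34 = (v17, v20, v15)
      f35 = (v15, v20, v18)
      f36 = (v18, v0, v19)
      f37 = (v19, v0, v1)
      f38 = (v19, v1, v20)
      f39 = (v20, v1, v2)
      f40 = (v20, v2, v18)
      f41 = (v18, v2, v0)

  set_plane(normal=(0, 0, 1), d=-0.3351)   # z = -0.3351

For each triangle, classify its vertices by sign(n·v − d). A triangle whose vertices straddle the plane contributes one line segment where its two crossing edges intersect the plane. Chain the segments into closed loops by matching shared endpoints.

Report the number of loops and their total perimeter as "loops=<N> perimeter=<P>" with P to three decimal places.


Straddling triangles (28 of 42):
  (v1,v4,v2) [++-] → (1.28981, 0.259951, -0.3351)–(1.415, 0, -0.3351)  len=0.2885
  (v2,v4,v5) [-+-] → (1.28981, 0.259951, -0.3351)–(0.8822, 1.1063, -0.3351)  len=0.9394
  (v2,v5,v0) [--+] → (1.64718, 0.586398, -0.3351)–(1.92959, 0, -0.3351)  len=0.6509
  (v0,v5,v3) [+-+] → (1.64718, 0.586398, -0.3351)–(1.20308, 1.50862, -0.3351)  len=1.0236
  (v4,v7,v5) [++-] → (0.600914, 1.17049, -0.3351)–(0.8822, 1.1063, -0.3351)  len=0.2885
  (v5,v7,v8) [-+-] → (0.600914, 1.17049, -0.3351)–(-0.3149, 1.3795, -0.3351)  len=0.9394
  (v5,v8,v3) [--+] → (0.568552, 1.65343, -0.3351)–(1.20308, 1.50862, -0.3351)  len=0.6508
  (v3,v8,v6) [+-+] → (0.568552, 1.65343, -0.3351)–(-0.429379, 1.88121, -0.3351)  len=1.0236
  (v7,v10,v8) [++-] → (-0.540474, 1.1996, -0.3351)–(-0.3149, 1.3795, -0.3351)  len=0.2885
  (v8,v10,v11) [-+-] → (-0.540474, 1.1996, -0.3351)–(-1.2749, 0.6139, -0.3351)  len=0.9394
  (v8,v11,v6) [--+] → (-0.938231, 1.47541, -0.3351)–(-0.429379, 1.88121, -0.3351)  len=0.6509
  (v6,v11,v9) [+-+] → (-0.938231, 1.47541, -0.3351)–(-1.7385, 0.837171, -0.3351)  len=1.0236
  (v10,v13,v11) [++-] → (-1.2749, 0.3254, -0.3351)–(-1.2749, 0.6139, -0.3351)  len=0.2885
  (v11,v13,v14) [-+-] → (-1.2749, 0.3254, -0.3351)–(-1.2749, -0.6139, -0.3351)  len=0.9393
  (v11,v14,v9) [--+] → (-1.7385, 0.186371, -0.3351)–(-1.7385, 0.837171, -0.3351)  len=0.6508
  (v9,v14,v12) [+-+] → (-1.7385, 0.186371, -0.3351)–(-1.7385, -0.837171, -0.3351)  len=1.0235
  (v13,v16,v14) [++-] → (-1.04933, -0.793795, -0.3351)–(-1.2749, -0.6139, -0.3351)  len=0.2885
  (v14,v16,v17) [-+-] → (-1.04933, -0.793795, -0.3351)–(-0.3149, -1.3795, -0.3351)  len=0.9394
  (v14,v17,v12) [--+] → (-1.22965, -1.24298, -0.3351)–(-1.7385, -0.837171, -0.3351)  len=0.6509
  (v12,v17,v15) [+-+] → (-1.22965, -1.24298, -0.3351)–(-0.429379, -1.88121, -0.3351)  len=1.0236
  (v16,v19,v17) [++-] → (-0.0336137, -1.31531, -0.3351)–(-0.3149, -1.3795, -0.3351)  len=0.2885
  (v17,v19,v20) [-+-] → (-0.0336137, -1.31531, -0.3351)–(0.8822, -1.1063, -0.3351)  len=0.9394
  (v17,v20,v15) [--+] → (0.205148, -1.7364, -0.3351)–(-0.429379, -1.88121, -0.3351)  len=0.6508
  (v15,v20,v18) [+-+] → (0.205148, -1.7364, -0.3351)–(1.20308, -1.50862, -0.3351)  len=1.0236
  (v19,v1,v20) [++-] → (1.00739, -0.846349, -0.3351)–(0.8822, -1.1063, -0.3351)  len=0.2885
  (v20,v1,v2) [-+-] → (1.00739, -0.846349, -0.3351)–(1.415, 0, -0.3351)  len=0.9394
  (v20,v2,v18) [--+] → (1.48549, -0.922222, -0.3351)–(1.20308, -1.50862, -0.3351)  len=0.6509
  (v18,v2,v0) [+-+] → (1.48549, -0.922222, -0.3351)–(1.92959, 0, -0.3351)  len=1.0236

Chained into 2 loop(s):
  loop 1: 14 segments, perimeter = 8.5952
  loop 2: 14 segments, perimeter = 11.7210
Total perimeter = 20.316

loops=2 perimeter=20.316


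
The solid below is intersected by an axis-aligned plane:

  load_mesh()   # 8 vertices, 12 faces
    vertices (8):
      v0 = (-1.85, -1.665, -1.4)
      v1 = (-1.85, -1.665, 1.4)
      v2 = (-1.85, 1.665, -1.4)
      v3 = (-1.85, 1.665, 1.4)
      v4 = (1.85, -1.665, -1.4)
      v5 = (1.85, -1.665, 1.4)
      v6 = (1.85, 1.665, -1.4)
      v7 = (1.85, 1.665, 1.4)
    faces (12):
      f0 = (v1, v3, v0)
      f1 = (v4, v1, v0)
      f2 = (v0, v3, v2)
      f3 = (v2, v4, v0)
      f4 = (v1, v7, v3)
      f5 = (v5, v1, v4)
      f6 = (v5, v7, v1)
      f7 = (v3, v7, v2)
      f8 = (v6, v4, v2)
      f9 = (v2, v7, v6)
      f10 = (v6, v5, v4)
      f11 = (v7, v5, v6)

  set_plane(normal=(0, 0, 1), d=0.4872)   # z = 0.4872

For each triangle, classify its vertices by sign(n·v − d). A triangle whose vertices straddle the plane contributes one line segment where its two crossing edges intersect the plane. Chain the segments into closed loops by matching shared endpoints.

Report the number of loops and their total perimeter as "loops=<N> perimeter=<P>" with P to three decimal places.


Straddling triangles (8 of 12):
  (v1,v3,v0) [++-] → (-1.85, 0.57942, 0.4872)–(-1.85, -1.665, 0.4872)  len=2.2444
  (v4,v1,v0) [-+-] → (-0.6438, -1.665, 0.4872)–(-1.85, -1.665, 0.4872)  len=1.2062
  (v0,v3,v2) [-+-] → (-1.85, 0.57942, 0.4872)–(-1.85, 1.665, 0.4872)  len=1.0856
  (v5,v1,v4) [++-] → (-0.6438, -1.665, 0.4872)–(1.85, -1.665, 0.4872)  len=2.4938
  (v3,v7,v2) [++-] → (0.6438, 1.665, 0.4872)–(-1.85, 1.665, 0.4872)  len=2.4938
  (v2,v7,v6) [-+-] → (0.6438, 1.665, 0.4872)–(1.85, 1.665, 0.4872)  len=1.2062
  (v6,v5,v4) [-+-] → (1.85, -0.57942, 0.4872)–(1.85, -1.665, 0.4872)  len=1.0856
  (v7,v5,v6) [++-] → (1.85, -0.57942, 0.4872)–(1.85, 1.665, 0.4872)  len=2.2444

Chained into 1 loop(s):
  loop 1: 8 segments, perimeter = 14.0600
Total perimeter = 14.060

loops=1 perimeter=14.060


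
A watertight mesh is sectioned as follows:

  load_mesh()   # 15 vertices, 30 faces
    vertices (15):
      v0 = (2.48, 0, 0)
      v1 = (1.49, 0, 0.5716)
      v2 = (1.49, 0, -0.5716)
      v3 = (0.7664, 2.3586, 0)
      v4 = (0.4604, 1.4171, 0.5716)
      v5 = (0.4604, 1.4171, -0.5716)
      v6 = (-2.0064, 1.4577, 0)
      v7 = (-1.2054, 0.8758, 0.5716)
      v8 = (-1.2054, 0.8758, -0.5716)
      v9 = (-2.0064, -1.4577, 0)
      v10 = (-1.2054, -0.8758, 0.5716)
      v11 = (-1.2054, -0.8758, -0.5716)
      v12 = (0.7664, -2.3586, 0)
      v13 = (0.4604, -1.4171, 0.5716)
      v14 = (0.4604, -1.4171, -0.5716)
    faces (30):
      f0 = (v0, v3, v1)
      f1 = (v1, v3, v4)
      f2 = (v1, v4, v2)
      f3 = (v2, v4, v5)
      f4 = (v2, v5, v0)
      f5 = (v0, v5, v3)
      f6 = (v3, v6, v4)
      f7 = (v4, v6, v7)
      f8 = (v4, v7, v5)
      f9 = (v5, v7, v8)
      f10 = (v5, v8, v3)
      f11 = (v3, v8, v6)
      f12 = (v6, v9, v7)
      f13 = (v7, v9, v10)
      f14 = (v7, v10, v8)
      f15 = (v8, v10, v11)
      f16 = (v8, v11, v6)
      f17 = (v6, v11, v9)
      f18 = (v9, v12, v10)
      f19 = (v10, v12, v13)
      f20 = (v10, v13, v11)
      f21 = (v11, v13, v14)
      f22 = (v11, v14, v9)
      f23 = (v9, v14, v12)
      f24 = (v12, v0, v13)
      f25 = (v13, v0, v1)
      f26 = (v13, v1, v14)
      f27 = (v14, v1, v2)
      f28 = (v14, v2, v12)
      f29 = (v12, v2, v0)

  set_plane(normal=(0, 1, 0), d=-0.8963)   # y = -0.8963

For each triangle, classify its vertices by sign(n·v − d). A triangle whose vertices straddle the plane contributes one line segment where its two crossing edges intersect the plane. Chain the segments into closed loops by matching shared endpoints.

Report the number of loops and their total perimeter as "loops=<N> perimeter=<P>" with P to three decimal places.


loops=2 perimeter=6.659

Straddling triangles (14 of 30):
  (v6,v9,v7) [+-+] → (-2.0064, -0.8963, 0)–(-1.81369, -0.8963, 0.137517)  len=0.2367
  (v7,v9,v10) [+-+] → (-1.81369, -0.8963, 0.137517)–(-1.23362, -0.8963, 0.551463)  len=0.7126
  (v6,v11,v9) [++-] → (-1.23362, -0.8963, -0.551463)–(-2.0064, -0.8963, 0)  len=0.9494
  (v9,v12,v10) [--+] → (-1.17814, -0.8963, 0.563698)–(-1.23362, -0.8963, 0.551463)  len=0.0568
  (v10,v12,v13) [+--] → (-1.17814, -0.8963, 0.563698)–(-1.14231, -0.8963, 0.5716)  len=0.0367
  (v10,v13,v11) [+-+] → (-1.14231, -0.8963, 0.5716)–(-1.14231, -0.8963, -0.528305)  len=1.0999
  (v11,v13,v14) [+--] → (-1.14231, -0.8963, -0.528305)–(-1.14231, -0.8963, -0.5716)  len=0.0433
  (v11,v14,v9) [+--] → (-1.14231, -0.8963, -0.5716)–(-1.23362, -0.8963, -0.551463)  len=0.0935
  (v12,v0,v13) [-+-] → (1.82881, -0.8963, 0)–(1.20263, -0.8963, 0.361531)  len=0.7231
  (v13,v0,v1) [-++] → (1.20263, -0.8963, 0.361531)–(0.838789, -0.8963, 0.5716)  len=0.4201
  (v13,v1,v14) [-+-] → (0.838789, -0.8963, 0.5716)–(0.838789, -0.8963, -0.151461)  len=0.7231
  (v14,v1,v2) [-++] → (0.838789, -0.8963, -0.151461)–(0.838789, -0.8963, -0.5716)  len=0.4201
  (v14,v2,v12) [-+-] → (0.838789, -0.8963, -0.5716)–(1.21502, -0.8963, -0.354384)  len=0.4344
  (v12,v2,v0) [-++] → (1.21502, -0.8963, -0.354384)–(1.82881, -0.8963, 0)  len=0.7087

Chained into 2 loop(s):
  loop 1: 8 segments, perimeter = 3.2289
  loop 2: 6 segments, perimeter = 3.4296
Total perimeter = 6.659


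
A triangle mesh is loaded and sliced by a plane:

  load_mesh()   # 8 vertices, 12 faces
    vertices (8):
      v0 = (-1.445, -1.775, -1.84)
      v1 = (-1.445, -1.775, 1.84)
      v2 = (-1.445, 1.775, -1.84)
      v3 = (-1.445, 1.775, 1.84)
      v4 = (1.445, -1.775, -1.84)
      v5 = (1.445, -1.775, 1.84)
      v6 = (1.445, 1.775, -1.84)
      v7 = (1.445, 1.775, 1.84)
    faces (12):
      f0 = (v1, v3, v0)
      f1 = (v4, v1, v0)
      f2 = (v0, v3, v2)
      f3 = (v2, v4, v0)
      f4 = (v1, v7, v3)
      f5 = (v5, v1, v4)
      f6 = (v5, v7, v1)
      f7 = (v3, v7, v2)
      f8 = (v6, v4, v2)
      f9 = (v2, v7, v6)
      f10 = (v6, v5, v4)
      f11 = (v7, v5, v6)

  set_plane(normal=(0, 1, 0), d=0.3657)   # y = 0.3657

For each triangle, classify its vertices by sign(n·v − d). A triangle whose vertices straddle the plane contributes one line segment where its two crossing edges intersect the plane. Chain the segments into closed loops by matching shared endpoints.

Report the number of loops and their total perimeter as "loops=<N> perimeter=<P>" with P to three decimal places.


Straddling triangles (8 of 12):
  (v1,v3,v0) [-+-] → (-1.445, 0.3657, 1.84)–(-1.445, 0.3657, 0.379092)  len=1.4609
  (v0,v3,v2) [-++] → (-1.445, 0.3657, 0.379092)–(-1.445, 0.3657, -1.84)  len=2.2191
  (v2,v4,v0) [+--] → (-0.297711, 0.3657, -1.84)–(-1.445, 0.3657, -1.84)  len=1.1473
  (v1,v7,v3) [-++] → (0.297711, 0.3657, 1.84)–(-1.445, 0.3657, 1.84)  len=1.7427
  (v5,v7,v1) [-+-] → (1.445, 0.3657, 1.84)–(0.297711, 0.3657, 1.84)  len=1.1473
  (v6,v4,v2) [+-+] → (1.445, 0.3657, -1.84)–(-0.297711, 0.3657, -1.84)  len=1.7427
  (v6,v5,v4) [+--] → (1.445, 0.3657, -0.379092)–(1.445, 0.3657, -1.84)  len=1.4609
  (v7,v5,v6) [+-+] → (1.445, 0.3657, 1.84)–(1.445, 0.3657, -0.379092)  len=2.2191

Chained into 1 loop(s):
  loop 1: 8 segments, perimeter = 13.1400
Total perimeter = 13.140

loops=1 perimeter=13.140


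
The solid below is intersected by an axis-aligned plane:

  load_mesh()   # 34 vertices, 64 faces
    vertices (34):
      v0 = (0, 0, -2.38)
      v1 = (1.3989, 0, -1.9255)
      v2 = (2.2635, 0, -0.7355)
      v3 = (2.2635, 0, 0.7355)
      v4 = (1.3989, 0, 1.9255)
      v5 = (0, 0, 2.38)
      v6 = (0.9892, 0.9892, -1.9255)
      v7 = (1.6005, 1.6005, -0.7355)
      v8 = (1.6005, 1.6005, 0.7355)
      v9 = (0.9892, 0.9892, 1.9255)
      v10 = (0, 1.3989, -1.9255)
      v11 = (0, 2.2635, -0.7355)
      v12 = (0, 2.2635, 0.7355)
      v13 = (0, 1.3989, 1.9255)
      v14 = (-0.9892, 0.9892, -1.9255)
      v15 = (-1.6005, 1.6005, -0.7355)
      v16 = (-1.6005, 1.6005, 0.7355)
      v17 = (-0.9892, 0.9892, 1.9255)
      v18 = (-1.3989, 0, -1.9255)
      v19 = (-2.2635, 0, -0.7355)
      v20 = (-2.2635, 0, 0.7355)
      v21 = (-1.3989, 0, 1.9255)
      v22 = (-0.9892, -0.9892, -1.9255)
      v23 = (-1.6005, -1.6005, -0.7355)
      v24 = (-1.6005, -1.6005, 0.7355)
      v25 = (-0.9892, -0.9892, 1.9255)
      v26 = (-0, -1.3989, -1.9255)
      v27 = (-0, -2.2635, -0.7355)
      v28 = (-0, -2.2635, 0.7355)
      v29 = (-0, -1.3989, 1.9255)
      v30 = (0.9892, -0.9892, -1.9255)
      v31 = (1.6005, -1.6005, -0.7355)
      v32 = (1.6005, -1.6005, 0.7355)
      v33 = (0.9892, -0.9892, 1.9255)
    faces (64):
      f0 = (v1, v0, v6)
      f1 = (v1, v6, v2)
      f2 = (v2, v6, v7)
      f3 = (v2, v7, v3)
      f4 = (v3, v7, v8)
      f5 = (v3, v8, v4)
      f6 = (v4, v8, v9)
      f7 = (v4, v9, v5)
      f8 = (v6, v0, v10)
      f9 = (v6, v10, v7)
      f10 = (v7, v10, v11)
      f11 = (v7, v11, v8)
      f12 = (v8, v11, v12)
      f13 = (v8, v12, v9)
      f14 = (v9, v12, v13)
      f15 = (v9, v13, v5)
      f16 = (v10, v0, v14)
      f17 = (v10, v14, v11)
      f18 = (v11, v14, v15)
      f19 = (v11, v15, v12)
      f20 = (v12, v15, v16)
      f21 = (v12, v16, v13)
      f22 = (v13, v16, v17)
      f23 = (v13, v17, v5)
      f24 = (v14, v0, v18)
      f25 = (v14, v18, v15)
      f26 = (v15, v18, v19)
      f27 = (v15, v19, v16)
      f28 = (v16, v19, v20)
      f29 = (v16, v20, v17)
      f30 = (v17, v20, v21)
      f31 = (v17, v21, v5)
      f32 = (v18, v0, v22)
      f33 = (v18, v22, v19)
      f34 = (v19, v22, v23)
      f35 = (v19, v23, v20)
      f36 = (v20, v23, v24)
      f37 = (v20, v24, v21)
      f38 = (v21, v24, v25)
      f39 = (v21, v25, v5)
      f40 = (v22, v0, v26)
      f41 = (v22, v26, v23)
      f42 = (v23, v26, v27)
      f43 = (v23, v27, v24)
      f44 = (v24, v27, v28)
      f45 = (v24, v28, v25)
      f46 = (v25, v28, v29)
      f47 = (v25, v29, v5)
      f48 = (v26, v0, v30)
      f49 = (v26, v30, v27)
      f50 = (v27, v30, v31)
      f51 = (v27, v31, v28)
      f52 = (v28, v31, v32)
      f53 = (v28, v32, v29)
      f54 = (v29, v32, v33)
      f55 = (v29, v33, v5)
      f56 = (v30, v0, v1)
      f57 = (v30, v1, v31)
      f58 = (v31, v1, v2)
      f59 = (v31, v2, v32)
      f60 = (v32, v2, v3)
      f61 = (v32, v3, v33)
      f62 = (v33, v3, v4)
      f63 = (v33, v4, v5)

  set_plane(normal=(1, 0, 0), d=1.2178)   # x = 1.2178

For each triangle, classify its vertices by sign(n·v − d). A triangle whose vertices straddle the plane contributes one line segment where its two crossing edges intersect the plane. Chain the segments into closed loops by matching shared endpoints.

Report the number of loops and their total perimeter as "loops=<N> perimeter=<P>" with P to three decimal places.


Straddling triangles (20 of 64):
  (v1,v0,v6) [+--] → (1.2178, 0, -1.98434)–(1.2178, 0.437257, -1.9255)  len=0.4412
  (v1,v6,v2) [+-+] → (1.2178, 0.437257, -1.9255)–(1.2178, 0.811745, -1.71202)  len=0.4311
  (v2,v6,v7) [+-+] → (1.2178, 0.811745, -1.71202)–(1.2178, 1.2178, -1.48049)  len=0.4674
  (v4,v8,v9) [++-] → (1.2178, 1.2178, 1.48049)–(1.2178, 0.437257, 1.9255)  len=0.8985
  (v4,v9,v5) [+--] → (1.2178, 0.437257, 1.9255)–(1.2178, 0, 1.98434)  len=0.4412
  (v6,v10,v7) [--+] → (1.2178, 1.55229, -1.02004)–(1.2178, 1.2178, -1.48049)  len=0.5691
  (v7,v10,v11) [+--] → (1.2178, 1.55229, -1.02004)–(1.2178, 1.75903, -0.7355)  len=0.3517
  (v7,v11,v8) [+-+] → (1.2178, 1.75903, -0.7355)–(1.2178, 1.75903, 0.383765)  len=1.1193
  (v8,v11,v12) [+--] → (1.2178, 1.75903, 0.383765)–(1.2178, 1.75903, 0.7355)  len=0.3517
  (v8,v12,v9) [+--] → (1.2178, 1.75903, 0.7355)–(1.2178, 1.2178, 1.48049)  len=0.9208
  (v27,v30,v31) [--+] → (1.2178, -1.2178, -1.48049)–(1.2178, -1.75903, -0.7355)  len=0.9208
  (v27,v31,v28) [-+-] → (1.2178, -1.75903, -0.7355)–(1.2178, -1.75903, -0.383765)  len=0.3517
  (v28,v31,v32) [-++] → (1.2178, -1.75903, -0.383765)–(1.2178, -1.75903, 0.7355)  len=1.1193
  (v28,v32,v29) [-+-] → (1.2178, -1.75903, 0.7355)–(1.2178, -1.55229, 1.02004)  len=0.3517
  (v29,v32,v33) [-+-] → (1.2178, -1.55229, 1.02004)–(1.2178, -1.2178, 1.48049)  len=0.5691
  (v30,v0,v1) [--+] → (1.2178, 0, -1.98434)–(1.2178, -0.437257, -1.9255)  len=0.4412
  (v30,v1,v31) [-++] → (1.2178, -0.437257, -1.9255)–(1.2178, -1.2178, -1.48049)  len=0.8985
  (v32,v3,v33) [++-] → (1.2178, -0.811745, 1.71202)–(1.2178, -1.2178, 1.48049)  len=0.4674
  (v33,v3,v4) [-++] → (1.2178, -0.811745, 1.71202)–(1.2178, -0.437257, 1.9255)  len=0.4311
  (v33,v4,v5) [-+-] → (1.2178, -0.437257, 1.9255)–(1.2178, 0, 1.98434)  len=0.4412

Chained into 1 loop(s):
  loop 1: 20 segments, perimeter = 11.9841
Total perimeter = 11.984

loops=1 perimeter=11.984


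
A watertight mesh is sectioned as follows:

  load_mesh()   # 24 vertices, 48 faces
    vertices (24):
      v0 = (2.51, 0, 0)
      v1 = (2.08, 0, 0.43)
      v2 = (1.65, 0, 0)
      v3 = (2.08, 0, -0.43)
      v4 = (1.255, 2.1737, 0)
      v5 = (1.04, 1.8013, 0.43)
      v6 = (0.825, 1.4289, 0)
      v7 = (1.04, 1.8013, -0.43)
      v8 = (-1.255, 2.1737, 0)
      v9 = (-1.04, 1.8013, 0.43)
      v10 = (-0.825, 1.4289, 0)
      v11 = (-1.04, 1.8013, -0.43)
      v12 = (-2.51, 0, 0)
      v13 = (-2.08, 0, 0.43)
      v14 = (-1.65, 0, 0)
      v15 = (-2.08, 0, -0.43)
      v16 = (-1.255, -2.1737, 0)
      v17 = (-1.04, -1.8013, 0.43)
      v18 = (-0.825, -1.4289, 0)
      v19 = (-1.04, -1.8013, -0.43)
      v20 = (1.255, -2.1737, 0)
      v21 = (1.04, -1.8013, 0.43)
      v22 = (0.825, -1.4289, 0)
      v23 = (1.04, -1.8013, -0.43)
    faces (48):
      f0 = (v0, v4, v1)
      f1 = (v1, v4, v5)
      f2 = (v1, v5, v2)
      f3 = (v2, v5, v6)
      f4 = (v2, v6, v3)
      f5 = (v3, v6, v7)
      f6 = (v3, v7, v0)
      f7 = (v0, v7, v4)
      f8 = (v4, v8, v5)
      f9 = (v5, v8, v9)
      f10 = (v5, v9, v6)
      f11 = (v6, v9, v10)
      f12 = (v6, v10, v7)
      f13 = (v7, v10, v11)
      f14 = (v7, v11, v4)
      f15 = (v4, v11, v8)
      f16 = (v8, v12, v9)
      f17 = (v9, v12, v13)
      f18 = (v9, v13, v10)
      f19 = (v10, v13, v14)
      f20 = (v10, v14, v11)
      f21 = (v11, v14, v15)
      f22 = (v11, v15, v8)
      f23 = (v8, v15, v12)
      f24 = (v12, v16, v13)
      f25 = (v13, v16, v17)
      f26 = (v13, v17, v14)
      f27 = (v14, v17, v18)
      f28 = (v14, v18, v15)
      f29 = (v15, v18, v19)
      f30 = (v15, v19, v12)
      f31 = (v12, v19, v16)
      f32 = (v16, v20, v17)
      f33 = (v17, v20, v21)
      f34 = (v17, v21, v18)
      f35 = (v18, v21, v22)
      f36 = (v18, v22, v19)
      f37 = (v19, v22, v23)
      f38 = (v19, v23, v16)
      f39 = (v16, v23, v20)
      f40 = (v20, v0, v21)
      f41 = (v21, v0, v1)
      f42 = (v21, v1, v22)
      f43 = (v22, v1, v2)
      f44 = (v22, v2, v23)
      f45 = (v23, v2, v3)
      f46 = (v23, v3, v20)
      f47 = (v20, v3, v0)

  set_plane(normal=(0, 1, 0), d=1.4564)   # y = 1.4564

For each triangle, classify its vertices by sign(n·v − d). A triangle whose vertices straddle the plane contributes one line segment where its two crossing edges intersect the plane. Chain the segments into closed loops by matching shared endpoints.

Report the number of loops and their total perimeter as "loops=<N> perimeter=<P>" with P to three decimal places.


loops=1 perimeter=8.049

Straddling triangles (18 of 48):
  (v0,v4,v1) [-+-] → (1.66914, 1.4564, 0)–(1.52724, 1.4564, 0.141896)  len=0.2007
  (v1,v4,v5) [-++] → (1.52724, 1.4564, 0.141896)–(1.23913, 1.4564, 0.43)  len=0.4074
  (v1,v5,v2) [-+-] → (1.23913, 1.4564, 0.43)–(1.1568, 1.4564, 0.347667)  len=0.1164
  (v2,v5,v6) [-+-] → (1.1568, 1.4564, 0.347667)–(0.840877, 1.4564, 0.0317535)  len=0.4468
  (v3,v6,v7) [--+] → (0.840877, 1.4564, -0.0317535)–(1.23913, 1.4564, -0.43)  len=0.5632
  (v3,v7,v0) [-+-] → (1.23913, 1.4564, -0.43)–(1.32147, 1.4564, -0.347667)  len=0.1164
  (v0,v7,v4) [-++] → (1.32147, 1.4564, -0.347667)–(1.66914, 1.4564, 0)  len=0.4917
  (v5,v9,v6) [++-] → (0.687278, 1.4564, 0.0317535)–(0.840877, 1.4564, 0.0317535)  len=0.1536
  (v6,v9,v10) [-+-] → (0.687278, 1.4564, 0.0317535)–(-0.840877, 1.4564, 0.0317535)  len=1.5282
  (v6,v10,v7) [--+] → (-0.687278, 1.4564, -0.0317535)–(0.840877, 1.4564, -0.0317535)  len=1.5282
  (v7,v10,v11) [+-+] → (-0.687278, 1.4564, -0.0317535)–(-0.840877, 1.4564, -0.0317535)  len=0.1536
  (v8,v12,v9) [+-+] → (-1.66914, 1.4564, 0)–(-1.32147, 1.4564, 0.347667)  len=0.4917
  (v9,v12,v13) [+--] → (-1.32147, 1.4564, 0.347667)–(-1.23913, 1.4564, 0.43)  len=0.1164
  (v9,v13,v10) [+--] → (-1.23913, 1.4564, 0.43)–(-0.840877, 1.4564, 0.0317535)  len=0.5632
  (v10,v14,v11) [--+] → (-1.1568, 1.4564, -0.347667)–(-0.840877, 1.4564, -0.0317535)  len=0.4468
  (v11,v14,v15) [+--] → (-1.1568, 1.4564, -0.347667)–(-1.23913, 1.4564, -0.43)  len=0.1164
  (v11,v15,v8) [+-+] → (-1.23913, 1.4564, -0.43)–(-1.52724, 1.4564, -0.141896)  len=0.4074
  (v8,v15,v12) [+--] → (-1.52724, 1.4564, -0.141896)–(-1.66914, 1.4564, 0)  len=0.2007

Chained into 1 loop(s):
  loop 1: 18 segments, perimeter = 8.0488
Total perimeter = 8.049
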